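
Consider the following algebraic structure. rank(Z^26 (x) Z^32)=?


rank(M(x)N) = rank(M)*rank(N)
26*32 = 832


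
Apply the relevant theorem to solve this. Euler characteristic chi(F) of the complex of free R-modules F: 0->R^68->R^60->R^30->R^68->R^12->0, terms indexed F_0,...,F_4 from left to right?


chi = sum (-1)^i * rank:
(-1)^0*68=68
(-1)^1*60=-60
(-1)^2*30=30
(-1)^3*68=-68
(-1)^4*12=12
chi=-18


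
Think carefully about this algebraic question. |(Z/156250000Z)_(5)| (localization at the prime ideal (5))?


5-primary part: 156250000=5^10*16
Size=5^10=9765625


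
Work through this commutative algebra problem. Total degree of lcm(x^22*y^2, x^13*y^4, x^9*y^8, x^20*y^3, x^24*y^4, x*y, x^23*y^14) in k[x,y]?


lcm = componentwise max:
x: max(22,13,9,20,24,1,23)=24
y: max(2,4,8,3,4,1,14)=14
Total=24+14=38


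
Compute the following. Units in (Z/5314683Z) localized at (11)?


Local ring = Z/1771561Z.
phi(1771561) = 11^5*(11-1) = 1610510


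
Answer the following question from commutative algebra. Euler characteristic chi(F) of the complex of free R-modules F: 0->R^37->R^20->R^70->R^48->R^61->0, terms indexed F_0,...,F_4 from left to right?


chi = sum (-1)^i * rank:
(-1)^0*37=37
(-1)^1*20=-20
(-1)^2*70=70
(-1)^3*48=-48
(-1)^4*61=61
chi=100


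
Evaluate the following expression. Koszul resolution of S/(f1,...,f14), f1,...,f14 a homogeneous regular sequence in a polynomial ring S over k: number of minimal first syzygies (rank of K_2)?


Regular sequence => Koszul complex is the minimal free resolution.
Syz_1 minimally generated by Koszul relations f_i*e_j - f_j*e_i (i<j): mu(Syz_1) = beta_2 = C(m,2) = m(m-1)/2
m=14
14*13/2 = 91


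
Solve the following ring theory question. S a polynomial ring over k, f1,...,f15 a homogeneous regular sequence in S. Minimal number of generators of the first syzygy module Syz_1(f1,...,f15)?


Regular sequence => Koszul complex is the minimal free resolution.
Syz_1 minimally generated by Koszul relations f_i*e_j - f_j*e_i (i<j): mu(Syz_1) = beta_2 = C(m,2) = m(m-1)/2
m=15
15*14/2 = 105


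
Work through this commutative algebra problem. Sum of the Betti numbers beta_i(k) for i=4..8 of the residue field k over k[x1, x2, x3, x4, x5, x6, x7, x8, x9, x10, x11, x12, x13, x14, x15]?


Koszul resolution: beta_i(k)=C(n,i), n=15
C(15,4)=1365, C(15,5)=3003, C(15,6)=5005, C(15,7)=6435, C(15,8)=6435
Sum=22243


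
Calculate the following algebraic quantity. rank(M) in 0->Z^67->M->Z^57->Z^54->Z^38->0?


Alt sum=0:
(-1)^0*67 + (-1)^1*? + (-1)^2*57 + (-1)^3*54 + (-1)^4*38=0
rank(M)=108


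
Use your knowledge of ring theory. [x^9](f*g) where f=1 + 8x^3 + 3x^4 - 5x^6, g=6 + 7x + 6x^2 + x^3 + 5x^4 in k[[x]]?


[x^9] = sum a_i*b_j, i+j=9
  -5*1=-5
Sum=-5


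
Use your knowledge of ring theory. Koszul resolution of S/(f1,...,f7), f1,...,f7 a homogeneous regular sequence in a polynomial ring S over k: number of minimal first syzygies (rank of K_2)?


Regular sequence => Koszul complex is the minimal free resolution.
Syz_1 minimally generated by Koszul relations f_i*e_j - f_j*e_i (i<j): mu(Syz_1) = beta_2 = C(m,2) = m(m-1)/2
m=7
7*6/2 = 21


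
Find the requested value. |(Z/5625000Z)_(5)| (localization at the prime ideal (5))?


5-primary part: 5625000=5^7*72
Size=5^7=78125


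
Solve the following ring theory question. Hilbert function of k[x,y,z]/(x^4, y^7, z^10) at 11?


Need i<4, j<7, k<10 with i+j+k=11.
For each i, j ranges over max(0,11-i-9)..min(6,11-i):
  i=0: j in [2,6] -> 5
  i=1: j in [1,6] -> 6
  i=2: j in [0,6] -> 7
  i=3: j in [0,6] -> 7
H(11) = 5+6+7+7 = 25


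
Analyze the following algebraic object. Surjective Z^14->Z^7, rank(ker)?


rank(ker) = 14-7 = 7


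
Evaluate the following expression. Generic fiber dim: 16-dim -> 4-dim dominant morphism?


dim(fiber)=dim(X)-dim(Y)=16-4=12


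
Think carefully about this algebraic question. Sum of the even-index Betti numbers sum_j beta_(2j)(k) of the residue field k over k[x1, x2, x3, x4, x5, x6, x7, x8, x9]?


Koszul resolution: beta_i(k)=C(n,i), n=9
sum_even C(9,i) = 2^(n-1) = 2^8 = 256


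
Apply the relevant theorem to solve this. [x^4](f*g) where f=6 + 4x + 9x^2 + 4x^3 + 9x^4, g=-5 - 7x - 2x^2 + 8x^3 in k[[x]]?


[x^4] = sum a_i*b_j, i+j=4
  4*8=32
  9*-2=-18
  4*-7=-28
  9*-5=-45
Sum=-59


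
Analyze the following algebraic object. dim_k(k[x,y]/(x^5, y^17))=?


Basis: x^i*y^j, i<5, j<17
5*17=85


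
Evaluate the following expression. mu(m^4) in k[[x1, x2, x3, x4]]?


C(n+d-1,d)=C(7,4)=35


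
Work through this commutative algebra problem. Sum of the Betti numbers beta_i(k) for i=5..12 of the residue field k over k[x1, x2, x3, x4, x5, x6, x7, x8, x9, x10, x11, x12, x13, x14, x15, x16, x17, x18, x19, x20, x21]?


Koszul resolution: beta_i(k)=C(n,i), n=21
C(21,5)=20349, C(21,6)=54264, C(21,7)=116280, C(21,8)=203490, C(21,9)=293930, C(21,10)=352716, C(21,11)=352716, C(21,12)=293930
Sum=1687675


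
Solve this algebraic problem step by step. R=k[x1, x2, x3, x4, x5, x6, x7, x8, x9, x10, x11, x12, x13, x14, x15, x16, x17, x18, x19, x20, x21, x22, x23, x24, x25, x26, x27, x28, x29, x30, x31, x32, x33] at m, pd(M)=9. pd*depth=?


pd+depth=33
depth=33-9=24
pd*depth=9*24=216


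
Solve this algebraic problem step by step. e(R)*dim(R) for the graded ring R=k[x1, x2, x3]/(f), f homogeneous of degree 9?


e(R)=deg(f)=9, dim(R)=3-1=2
e*dim=9*2=18


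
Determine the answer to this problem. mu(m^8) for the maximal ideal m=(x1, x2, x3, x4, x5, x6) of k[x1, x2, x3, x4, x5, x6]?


Graded Nakayama: mu(m^d) = dim_k (m^d/m^(d+1)) = #degree-8 monomials in 6 vars
C(n+d-1,d)=C(13,8)=1287


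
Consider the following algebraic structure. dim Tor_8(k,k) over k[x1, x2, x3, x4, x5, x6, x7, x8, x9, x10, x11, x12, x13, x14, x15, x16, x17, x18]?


Koszul: C(n,i)=C(18,8)=43758


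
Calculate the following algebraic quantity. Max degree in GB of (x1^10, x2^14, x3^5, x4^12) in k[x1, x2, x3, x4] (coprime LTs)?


Pure powers, coprime LTs => already GB.
Degrees: 10, 14, 5, 12
Max=14


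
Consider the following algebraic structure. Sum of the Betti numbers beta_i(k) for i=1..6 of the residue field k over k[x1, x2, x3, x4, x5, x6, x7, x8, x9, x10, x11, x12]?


Koszul resolution: beta_i(k)=C(n,i), n=12
C(12,1)=12, C(12,2)=66, C(12,3)=220, C(12,4)=495, C(12,5)=792, C(12,6)=924
Sum=2509


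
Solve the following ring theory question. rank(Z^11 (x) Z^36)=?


rank(M(x)N) = rank(M)*rank(N)
11*36 = 396


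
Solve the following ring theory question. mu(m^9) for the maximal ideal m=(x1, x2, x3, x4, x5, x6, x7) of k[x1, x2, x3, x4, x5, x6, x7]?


Graded Nakayama: mu(m^d) = dim_k (m^d/m^(d+1)) = #degree-9 monomials in 7 vars
C(n+d-1,d)=C(15,9)=5005


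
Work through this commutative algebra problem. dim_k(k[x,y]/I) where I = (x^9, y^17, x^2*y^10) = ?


k[x,y]/I, I = (x^9, y^17, x^2*y^10)
Rect: 9x17=153. Corner: (9-2)x(17-10)=49.
dim = 153-49 = 104


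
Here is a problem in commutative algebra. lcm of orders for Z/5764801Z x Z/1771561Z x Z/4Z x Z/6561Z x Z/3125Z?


Exponent = lcm of the cyclic orders; pairwise coprime => product.
7^8*11^6*2^2*3^8*5^5=5764801*1771561*4*6561*3125=837568781905406512500


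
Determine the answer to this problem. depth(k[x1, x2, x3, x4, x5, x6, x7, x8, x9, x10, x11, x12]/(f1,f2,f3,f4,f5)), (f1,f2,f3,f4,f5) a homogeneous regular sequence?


depth(R)=12
depth(R/I)=12-5=7


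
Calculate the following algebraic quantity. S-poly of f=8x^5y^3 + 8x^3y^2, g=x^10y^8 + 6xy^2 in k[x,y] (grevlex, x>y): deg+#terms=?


LT(f)=8x^5y^3, LT(g)=x^10y^8
lcm(LM)=x^10y^8
S(f,g) (scaled by 8 to clear denominators) = x^5y^5*f - 8*g = 8x^8y^7 - 48xy^2
2 terms, deg 15.
15+2=17


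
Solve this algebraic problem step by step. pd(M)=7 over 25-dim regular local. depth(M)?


pd+depth=depth(R)=25
depth=25-7=18


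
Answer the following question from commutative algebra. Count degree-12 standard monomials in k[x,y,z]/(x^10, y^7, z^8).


Need i<10, j<7, k<8 with i+j+k=12.
For each i, j ranges over max(0,12-i-7)..min(6,12-i):
  i=0: j in [5,6] -> 2
  i=1: j in [4,6] -> 3
  i=2: j in [3,6] -> 4
  i=3: j in [2,6] -> 5
  i=4: j in [1,6] -> 6
  i=5: j in [0,6] -> 7
  i=6: j in [0,6] -> 7
  i=7: j in [0,5] -> 6
  i=8: j in [0,4] -> 5
  i=9: j in [0,3] -> 4
H(12) = 2+3+4+5+6+7+7+6+5+4 = 49


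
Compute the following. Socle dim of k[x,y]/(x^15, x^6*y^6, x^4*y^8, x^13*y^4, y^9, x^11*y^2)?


Socle = ann(m) = span of standard monomials u with x*u, y*u in I (staircase corners).
Redundant generators: x^13*y^4
Minimal generators: x^15, x^11*y^2, x^6*y^6, x^4*y^8, y^9
Corners: x^3y^8, x^5y^7, x^10y^5, x^14y
Socle dim=4


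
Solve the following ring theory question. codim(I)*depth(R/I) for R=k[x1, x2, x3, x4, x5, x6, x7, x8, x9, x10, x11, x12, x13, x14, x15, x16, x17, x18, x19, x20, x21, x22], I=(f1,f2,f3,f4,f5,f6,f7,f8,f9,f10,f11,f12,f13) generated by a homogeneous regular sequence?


codim=13, depth=dim(R/I)=22-13=9
Product=13*9=117


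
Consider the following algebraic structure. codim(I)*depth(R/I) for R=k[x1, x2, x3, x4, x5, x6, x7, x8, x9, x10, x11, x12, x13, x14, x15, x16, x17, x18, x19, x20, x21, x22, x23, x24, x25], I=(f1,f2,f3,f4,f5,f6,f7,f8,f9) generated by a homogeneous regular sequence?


codim=9, depth=dim(R/I)=25-9=16
Product=9*16=144


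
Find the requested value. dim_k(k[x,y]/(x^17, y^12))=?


Basis: x^i*y^j, i<17, j<12
17*12=204


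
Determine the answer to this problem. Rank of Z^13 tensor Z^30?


rank(M(x)N) = rank(M)*rank(N)
13*30 = 390


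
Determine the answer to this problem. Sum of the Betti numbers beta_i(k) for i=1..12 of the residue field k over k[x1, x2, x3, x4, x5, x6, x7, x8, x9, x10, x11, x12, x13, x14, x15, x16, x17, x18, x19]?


Koszul resolution: beta_i(k)=C(n,i), n=19
C(19,1)=19, C(19,2)=171, C(19,3)=969, C(19,4)=3876, C(19,5)=11628, C(19,6)=27132, C(19,7)=50388, C(19,8)=75582, C(19,9)=92378, C(19,10)=92378, C(19,11)=75582, C(19,12)=50388
Sum=480491


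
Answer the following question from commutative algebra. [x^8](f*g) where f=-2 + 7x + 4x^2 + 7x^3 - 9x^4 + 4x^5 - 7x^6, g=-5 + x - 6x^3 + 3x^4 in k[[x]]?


[x^8] = sum a_i*b_j, i+j=8
  -9*3=-27
  4*-6=-24
Sum=-51


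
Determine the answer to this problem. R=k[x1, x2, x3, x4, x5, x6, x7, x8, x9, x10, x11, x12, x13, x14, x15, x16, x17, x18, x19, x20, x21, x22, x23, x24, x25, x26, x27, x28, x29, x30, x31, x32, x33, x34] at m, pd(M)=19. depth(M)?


pd+depth=depth(R)=34
depth=34-19=15


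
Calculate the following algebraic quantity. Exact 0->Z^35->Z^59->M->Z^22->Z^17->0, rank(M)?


Alt sum=0:
(-1)^0*35 + (-1)^1*59 + (-1)^2*? + (-1)^3*22 + (-1)^4*17=0
rank(M)=29


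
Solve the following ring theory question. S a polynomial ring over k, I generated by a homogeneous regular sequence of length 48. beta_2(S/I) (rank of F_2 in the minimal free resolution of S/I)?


Regular sequence => Koszul complex is the minimal free resolution.
Syz_1 minimally generated by Koszul relations f_i*e_j - f_j*e_i (i<j): mu(Syz_1) = beta_2 = C(m,2) = m(m-1)/2
m=48
48*47/2 = 1128


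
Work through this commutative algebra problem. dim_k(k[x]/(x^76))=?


Basis: 1,x,...,x^75
dim=76


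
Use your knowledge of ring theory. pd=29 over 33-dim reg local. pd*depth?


pd+depth=33
depth=33-29=4
pd*depth=29*4=116


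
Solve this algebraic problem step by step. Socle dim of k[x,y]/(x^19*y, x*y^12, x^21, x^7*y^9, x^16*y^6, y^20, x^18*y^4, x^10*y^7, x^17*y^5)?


Socle = ann(m) = span of standard monomials u with x*u, y*u in I (staircase corners).
Minimal generators: x^21, x^19*y, x^18*y^4, x^17*y^5, x^16*y^6, x^10*y^7, x^7*y^9, x*y^12, y^20
Corners: y^19, x^6y^11, x^9y^8, x^15y^6, x^16y^5, x^17y^4, x^18y^3, x^20
Socle dim=8


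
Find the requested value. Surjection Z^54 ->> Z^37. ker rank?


rank(ker) = 54-37 = 17


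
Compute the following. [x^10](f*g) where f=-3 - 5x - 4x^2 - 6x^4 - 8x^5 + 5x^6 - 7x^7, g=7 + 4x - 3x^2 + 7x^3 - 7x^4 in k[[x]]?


[x^10] = sum a_i*b_j, i+j=10
  5*-7=-35
  -7*7=-49
Sum=-84


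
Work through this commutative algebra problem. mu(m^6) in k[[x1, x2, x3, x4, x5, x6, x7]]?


C(n+d-1,d)=C(12,6)=924


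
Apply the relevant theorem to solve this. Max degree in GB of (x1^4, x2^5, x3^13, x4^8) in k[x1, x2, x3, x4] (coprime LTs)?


Pure powers, coprime LTs => already GB.
Degrees: 4, 5, 13, 8
Max=13


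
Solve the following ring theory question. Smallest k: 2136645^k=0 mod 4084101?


2136645^k mod 4084101:
k=1: 2136645
k=2: 2917215
k=3: 0
First zero at k = 3


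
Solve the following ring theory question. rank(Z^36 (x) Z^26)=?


rank(M(x)N) = rank(M)*rank(N)
36*26 = 936


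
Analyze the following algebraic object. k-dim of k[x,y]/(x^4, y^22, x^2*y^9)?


k[x,y]/I, I = (x^4, y^22, x^2*y^9)
Rect: 4x22=88. Corner: (4-2)x(22-9)=26.
dim = 88-26 = 62


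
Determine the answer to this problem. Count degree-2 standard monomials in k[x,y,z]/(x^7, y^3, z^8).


Need i<7, j<3, k<8 with i+j+k=2.
For each i, j ranges over max(0,2-i-7)..min(2,2-i):
  i=0: j in [0,2] -> 3
  i=1: j in [0,1] -> 2
  i=2: j in [0,0] -> 1
H(2) = 3+2+1 = 6


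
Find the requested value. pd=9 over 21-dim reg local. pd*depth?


pd+depth=21
depth=21-9=12
pd*depth=9*12=108


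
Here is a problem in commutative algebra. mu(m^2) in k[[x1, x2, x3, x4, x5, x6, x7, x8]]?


C(n+d-1,d)=C(9,2)=36


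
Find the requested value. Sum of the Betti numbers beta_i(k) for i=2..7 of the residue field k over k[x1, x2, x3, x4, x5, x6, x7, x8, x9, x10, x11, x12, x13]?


Koszul resolution: beta_i(k)=C(n,i), n=13
C(13,2)=78, C(13,3)=286, C(13,4)=715, C(13,5)=1287, C(13,6)=1716, C(13,7)=1716
Sum=5798


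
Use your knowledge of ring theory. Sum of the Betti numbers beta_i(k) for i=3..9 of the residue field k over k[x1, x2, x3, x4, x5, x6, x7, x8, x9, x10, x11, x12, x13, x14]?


Koszul resolution: beta_i(k)=C(n,i), n=14
C(14,3)=364, C(14,4)=1001, C(14,5)=2002, C(14,6)=3003, C(14,7)=3432, C(14,8)=3003, C(14,9)=2002
Sum=14807


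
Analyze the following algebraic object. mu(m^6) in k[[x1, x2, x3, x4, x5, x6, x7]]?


C(n+d-1,d)=C(12,6)=924


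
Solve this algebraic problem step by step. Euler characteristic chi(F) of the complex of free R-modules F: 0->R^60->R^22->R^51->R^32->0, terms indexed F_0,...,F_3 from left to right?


chi = sum (-1)^i * rank:
(-1)^0*60=60
(-1)^1*22=-22
(-1)^2*51=51
(-1)^3*32=-32
chi=57


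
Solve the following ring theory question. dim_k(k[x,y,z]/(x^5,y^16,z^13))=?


Basis: x^iy^jz^k, i<5,j<16,k<13
5*16*13=1040


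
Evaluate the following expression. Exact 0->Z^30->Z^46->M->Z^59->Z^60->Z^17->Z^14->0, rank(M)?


Alt sum=0:
(-1)^0*30 + (-1)^1*46 + (-1)^2*? + (-1)^3*59 + (-1)^4*60 + (-1)^5*17 + (-1)^6*14=0
rank(M)=18


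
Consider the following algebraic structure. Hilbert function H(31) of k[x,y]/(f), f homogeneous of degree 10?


H(t)=d for t>=d-1.
d=10, t=31
H(31)=10


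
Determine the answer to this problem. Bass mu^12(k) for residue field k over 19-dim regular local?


C(n,i)=C(19,12)=50388


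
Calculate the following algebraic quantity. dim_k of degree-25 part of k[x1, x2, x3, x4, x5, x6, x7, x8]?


C(d+n-1,n-1)=C(32,7)=3365856


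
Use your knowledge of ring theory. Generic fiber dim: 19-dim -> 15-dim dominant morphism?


dim(fiber)=dim(X)-dim(Y)=19-15=4


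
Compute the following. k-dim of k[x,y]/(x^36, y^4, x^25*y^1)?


k[x,y]/I, I = (x^36, y^4, x^25*y^1)
Rect: 36x4=144. Corner: (36-25)x(4-1)=33.
dim = 144-33 = 111


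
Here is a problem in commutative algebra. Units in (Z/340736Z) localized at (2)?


Local ring = Z/256Z.
phi(256) = 2^7*(2-1) = 128


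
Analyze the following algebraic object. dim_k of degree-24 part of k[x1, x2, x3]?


C(d+n-1,n-1)=C(26,2)=325


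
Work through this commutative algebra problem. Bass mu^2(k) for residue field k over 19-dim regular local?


C(n,i)=C(19,2)=171


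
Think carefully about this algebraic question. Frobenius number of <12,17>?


gcd(12,17)=1 => F=ab-a-b=12*17-12-17=204-29=175


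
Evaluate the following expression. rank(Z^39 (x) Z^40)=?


rank(M(x)N) = rank(M)*rank(N)
39*40 = 1560


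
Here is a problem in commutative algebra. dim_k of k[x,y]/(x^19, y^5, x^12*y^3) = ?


k[x,y]/I, I = (x^19, y^5, x^12*y^3)
Rect: 19x5=95. Corner: (19-12)x(5-3)=14.
dim = 95-14 = 81


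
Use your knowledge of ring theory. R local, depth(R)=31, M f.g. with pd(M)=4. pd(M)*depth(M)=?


pd+depth=31
depth=31-4=27
pd*depth=4*27=108


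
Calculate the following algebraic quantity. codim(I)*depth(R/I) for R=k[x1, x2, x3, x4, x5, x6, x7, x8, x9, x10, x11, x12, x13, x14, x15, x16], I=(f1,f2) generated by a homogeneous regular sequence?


codim=2, depth=dim(R/I)=16-2=14
Product=2*14=28


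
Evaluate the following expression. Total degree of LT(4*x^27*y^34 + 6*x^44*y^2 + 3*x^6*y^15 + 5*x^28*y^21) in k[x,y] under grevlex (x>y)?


LT: 4*x^27*y^34
deg_x=27, deg_y=34
Total=27+34=61


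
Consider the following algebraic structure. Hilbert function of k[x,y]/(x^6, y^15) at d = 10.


k[x,y], I = (x^6, y^15), d = 10
Need i < 6 and d-i < 15.
Range: 0 <= i <= 5.
H(10) = 6


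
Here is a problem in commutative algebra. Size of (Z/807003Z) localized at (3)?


3-primary part: 807003=3^9*41
Size=3^9=19683


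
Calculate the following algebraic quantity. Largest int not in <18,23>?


gcd(18,23)=1 => F=ab-a-b=18*23-18-23=414-41=373


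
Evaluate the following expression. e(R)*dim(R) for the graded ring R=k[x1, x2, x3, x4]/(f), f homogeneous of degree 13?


e(R)=deg(f)=13, dim(R)=4-1=3
e*dim=13*3=39


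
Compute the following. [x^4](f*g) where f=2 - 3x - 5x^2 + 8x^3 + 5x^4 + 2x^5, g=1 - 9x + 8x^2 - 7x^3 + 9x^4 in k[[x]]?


[x^4] = sum a_i*b_j, i+j=4
  2*9=18
  -3*-7=21
  -5*8=-40
  8*-9=-72
  5*1=5
Sum=-68


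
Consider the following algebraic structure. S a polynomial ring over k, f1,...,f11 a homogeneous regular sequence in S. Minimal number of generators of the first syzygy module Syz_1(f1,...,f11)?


Regular sequence => Koszul complex is the minimal free resolution.
Syz_1 minimally generated by Koszul relations f_i*e_j - f_j*e_i (i<j): mu(Syz_1) = beta_2 = C(m,2) = m(m-1)/2
m=11
11*10/2 = 55


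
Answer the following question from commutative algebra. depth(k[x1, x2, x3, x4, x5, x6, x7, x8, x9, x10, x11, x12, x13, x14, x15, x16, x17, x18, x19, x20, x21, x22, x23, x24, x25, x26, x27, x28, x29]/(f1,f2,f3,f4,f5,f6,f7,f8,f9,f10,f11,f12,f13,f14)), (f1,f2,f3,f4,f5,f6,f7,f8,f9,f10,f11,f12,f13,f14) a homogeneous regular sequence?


depth(R)=29
depth(R/I)=29-14=15


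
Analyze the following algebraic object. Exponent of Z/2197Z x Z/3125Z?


Exponent = lcm of the cyclic orders; pairwise coprime => product.
13^3*5^5=2197*3125=6865625


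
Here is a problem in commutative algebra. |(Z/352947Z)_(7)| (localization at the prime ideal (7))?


7-primary part: 352947=7^6*3
Size=7^6=117649


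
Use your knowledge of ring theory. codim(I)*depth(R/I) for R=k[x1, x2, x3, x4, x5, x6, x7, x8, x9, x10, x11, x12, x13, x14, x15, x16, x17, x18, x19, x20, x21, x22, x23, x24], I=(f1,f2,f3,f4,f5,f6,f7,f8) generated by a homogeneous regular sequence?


codim=8, depth=dim(R/I)=24-8=16
Product=8*16=128


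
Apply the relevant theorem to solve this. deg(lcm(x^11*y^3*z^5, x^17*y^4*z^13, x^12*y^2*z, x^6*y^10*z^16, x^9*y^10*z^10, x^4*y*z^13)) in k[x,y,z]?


lcm = componentwise max:
x: max(11,17,12,6,9,4)=17
y: max(3,4,2,10,10,1)=10
z: max(5,13,1,16,10,13)=16
Total=17+10+16=43


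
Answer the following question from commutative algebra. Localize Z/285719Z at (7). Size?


7-primary part: 285719=7^5*17
Size=7^5=16807


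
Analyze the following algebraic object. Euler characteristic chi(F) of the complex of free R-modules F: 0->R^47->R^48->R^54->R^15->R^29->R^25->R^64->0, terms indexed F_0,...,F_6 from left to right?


chi = sum (-1)^i * rank:
(-1)^0*47=47
(-1)^1*48=-48
(-1)^2*54=54
(-1)^3*15=-15
(-1)^4*29=29
(-1)^5*25=-25
(-1)^6*64=64
chi=106


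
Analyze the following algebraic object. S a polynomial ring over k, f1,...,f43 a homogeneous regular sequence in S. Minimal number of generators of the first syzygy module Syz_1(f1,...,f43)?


Regular sequence => Koszul complex is the minimal free resolution.
Syz_1 minimally generated by Koszul relations f_i*e_j - f_j*e_i (i<j): mu(Syz_1) = beta_2 = C(m,2) = m(m-1)/2
m=43
43*42/2 = 903


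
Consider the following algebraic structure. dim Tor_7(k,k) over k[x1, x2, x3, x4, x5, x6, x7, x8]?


Koszul: C(n,i)=C(8,7)=8


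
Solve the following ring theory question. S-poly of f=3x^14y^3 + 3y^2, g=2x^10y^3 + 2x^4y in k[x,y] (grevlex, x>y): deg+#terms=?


LT(f)=3x^14y^3, LT(g)=2x^10y^3
lcm(LM)=x^14y^3
S(f,g) (scaled by 6 to clear denominators) = 2*f - 3x^4*g = -6x^8y + 6y^2
2 terms, deg 9.
9+2=11


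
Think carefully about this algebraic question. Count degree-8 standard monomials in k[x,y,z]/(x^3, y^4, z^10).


Need i<3, j<4, k<10 with i+j+k=8.
For each i, j ranges over max(0,8-i-9)..min(3,8-i):
  i=0: j in [0,3] -> 4
  i=1: j in [0,3] -> 4
  i=2: j in [0,3] -> 4
H(8) = 4+4+4 = 12


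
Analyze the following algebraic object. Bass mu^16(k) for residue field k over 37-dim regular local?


C(n,i)=C(37,16)=12875774670


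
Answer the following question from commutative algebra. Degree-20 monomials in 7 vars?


C(d+n-1,n-1)=C(26,6)=230230


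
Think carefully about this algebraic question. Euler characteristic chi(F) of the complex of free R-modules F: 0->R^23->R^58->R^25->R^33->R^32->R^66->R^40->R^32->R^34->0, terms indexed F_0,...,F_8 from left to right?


chi = sum (-1)^i * rank:
(-1)^0*23=23
(-1)^1*58=-58
(-1)^2*25=25
(-1)^3*33=-33
(-1)^4*32=32
(-1)^5*66=-66
(-1)^6*40=40
(-1)^7*32=-32
(-1)^8*34=34
chi=-35


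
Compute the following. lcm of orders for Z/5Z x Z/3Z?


Exponent = lcm of the cyclic orders; pairwise coprime => product.
5^1*3^1=5*3=15


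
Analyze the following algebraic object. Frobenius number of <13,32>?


gcd(13,32)=1 => F=ab-a-b=13*32-13-32=416-45=371


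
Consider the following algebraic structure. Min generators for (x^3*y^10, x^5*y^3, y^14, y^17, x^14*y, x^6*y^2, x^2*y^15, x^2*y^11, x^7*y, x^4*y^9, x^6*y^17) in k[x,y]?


Remove redundant (divisible by others).
y^17 redundant.
x^6*y^17 redundant.
x^2*y^15 redundant.
x^14*y redundant.
Min: x^7*y, x^6*y^2, x^5*y^3, x^4*y^9, x^3*y^10, x^2*y^11, y^14
Count=7


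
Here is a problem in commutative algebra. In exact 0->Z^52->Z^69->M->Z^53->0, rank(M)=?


Alt sum=0:
(-1)^0*52 + (-1)^1*69 + (-1)^2*? + (-1)^3*53=0
rank(M)=70


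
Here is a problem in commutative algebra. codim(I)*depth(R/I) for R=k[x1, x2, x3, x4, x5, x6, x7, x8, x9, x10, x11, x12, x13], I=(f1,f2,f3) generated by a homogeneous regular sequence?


codim=3, depth=dim(R/I)=13-3=10
Product=3*10=30


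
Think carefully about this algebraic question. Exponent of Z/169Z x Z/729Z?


Exponent = lcm of the cyclic orders; pairwise coprime => product.
13^2*3^6=169*729=123201


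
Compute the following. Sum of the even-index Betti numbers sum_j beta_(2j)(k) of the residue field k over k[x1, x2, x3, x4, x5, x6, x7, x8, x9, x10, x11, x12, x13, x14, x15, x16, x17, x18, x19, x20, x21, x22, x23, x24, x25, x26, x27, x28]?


Koszul resolution: beta_i(k)=C(n,i), n=28
sum_even C(28,i) = 2^(n-1) = 2^27 = 134217728


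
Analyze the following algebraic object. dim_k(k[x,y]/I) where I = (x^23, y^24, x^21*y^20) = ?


k[x,y]/I, I = (x^23, y^24, x^21*y^20)
Rect: 23x24=552. Corner: (23-21)x(24-20)=8.
dim = 552-8 = 544


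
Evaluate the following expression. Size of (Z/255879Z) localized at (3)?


3-primary part: 255879=3^9*13
Size=3^9=19683


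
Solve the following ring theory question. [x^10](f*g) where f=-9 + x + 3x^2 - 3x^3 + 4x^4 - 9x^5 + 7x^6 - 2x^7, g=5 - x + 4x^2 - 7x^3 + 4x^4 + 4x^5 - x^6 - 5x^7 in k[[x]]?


[x^10] = sum a_i*b_j, i+j=10
  -3*-5=15
  4*-1=-4
  -9*4=-36
  7*4=28
  -2*-7=14
Sum=17


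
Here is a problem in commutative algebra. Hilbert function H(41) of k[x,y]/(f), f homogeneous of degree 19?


H(t)=d for t>=d-1.
d=19, t=41
H(41)=19


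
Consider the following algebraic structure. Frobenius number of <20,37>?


gcd(20,37)=1 => F=ab-a-b=20*37-20-37=740-57=683


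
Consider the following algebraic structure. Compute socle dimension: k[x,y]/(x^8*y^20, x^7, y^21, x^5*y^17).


Socle = ann(m) = span of standard monomials u with x*u, y*u in I (staircase corners).
Redundant generators: x^8*y^20
Minimal generators: x^7, x^5*y^17, y^21
Corners: x^4y^20, x^6y^16
Socle dim=2


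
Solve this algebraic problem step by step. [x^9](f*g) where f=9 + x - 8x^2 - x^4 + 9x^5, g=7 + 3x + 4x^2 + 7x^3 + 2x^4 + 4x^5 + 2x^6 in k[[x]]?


[x^9] = sum a_i*b_j, i+j=9
  -1*4=-4
  9*2=18
Sum=14


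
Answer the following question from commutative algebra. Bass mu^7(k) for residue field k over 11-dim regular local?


C(n,i)=C(11,7)=330


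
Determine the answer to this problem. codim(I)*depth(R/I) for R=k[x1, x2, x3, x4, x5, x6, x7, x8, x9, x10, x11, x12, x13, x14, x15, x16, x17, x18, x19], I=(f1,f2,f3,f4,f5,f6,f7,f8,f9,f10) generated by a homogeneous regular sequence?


codim=10, depth=dim(R/I)=19-10=9
Product=10*9=90


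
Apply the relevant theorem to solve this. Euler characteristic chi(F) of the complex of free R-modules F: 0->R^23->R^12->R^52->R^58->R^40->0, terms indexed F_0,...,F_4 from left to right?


chi = sum (-1)^i * rank:
(-1)^0*23=23
(-1)^1*12=-12
(-1)^2*52=52
(-1)^3*58=-58
(-1)^4*40=40
chi=45


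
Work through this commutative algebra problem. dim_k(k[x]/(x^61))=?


Basis: 1,x,...,x^60
dim=61


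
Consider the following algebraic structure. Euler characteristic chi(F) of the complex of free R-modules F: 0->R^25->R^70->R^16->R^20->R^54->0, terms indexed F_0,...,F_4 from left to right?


chi = sum (-1)^i * rank:
(-1)^0*25=25
(-1)^1*70=-70
(-1)^2*16=16
(-1)^3*20=-20
(-1)^4*54=54
chi=5


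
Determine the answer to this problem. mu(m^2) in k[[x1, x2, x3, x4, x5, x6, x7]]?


C(n+d-1,d)=C(8,2)=28


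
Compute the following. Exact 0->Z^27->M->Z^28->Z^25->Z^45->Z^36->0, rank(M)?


Alt sum=0:
(-1)^0*27 + (-1)^1*? + (-1)^2*28 + (-1)^3*25 + (-1)^4*45 + (-1)^5*36=0
rank(M)=39


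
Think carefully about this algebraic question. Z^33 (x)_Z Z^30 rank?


rank(M(x)N) = rank(M)*rank(N)
33*30 = 990


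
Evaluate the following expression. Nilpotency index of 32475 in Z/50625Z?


32475^k mod 50625:
k=1: 32475
k=2: 5625
k=3: 16875
k=4: 0
First zero at k = 4


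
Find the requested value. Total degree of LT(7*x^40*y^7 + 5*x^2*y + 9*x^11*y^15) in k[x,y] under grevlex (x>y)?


LT: 7*x^40*y^7
deg_x=40, deg_y=7
Total=40+7=47


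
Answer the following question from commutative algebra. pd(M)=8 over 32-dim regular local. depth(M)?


pd+depth=depth(R)=32
depth=32-8=24


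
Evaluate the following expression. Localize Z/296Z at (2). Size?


2-primary part: 296=2^3*37
Size=2^3=8


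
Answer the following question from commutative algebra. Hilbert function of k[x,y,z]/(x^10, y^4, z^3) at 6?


Need i<10, j<4, k<3 with i+j+k=6.
For each i, j ranges over max(0,6-i-2)..min(3,6-i):
  i=0: j in [4,3] -> 0
  i=1: j in [3,3] -> 1
  i=2: j in [2,3] -> 2
  i=3: j in [1,3] -> 3
  i=4: j in [0,2] -> 3
  i=5: j in [0,1] -> 2
  i=6: j in [0,0] -> 1
H(6) = 0+1+2+3+3+2+1 = 12


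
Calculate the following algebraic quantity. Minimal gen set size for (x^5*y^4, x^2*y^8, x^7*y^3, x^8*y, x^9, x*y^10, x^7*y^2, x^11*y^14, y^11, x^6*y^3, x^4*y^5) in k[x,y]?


Remove redundant (divisible by others).
x^11*y^14 redundant.
x^7*y^3 redundant.
Min: x^9, x^8*y, x^7*y^2, x^6*y^3, x^5*y^4, x^4*y^5, x^2*y^8, x*y^10, y^11
Count=9


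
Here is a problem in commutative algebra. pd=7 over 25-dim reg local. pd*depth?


pd+depth=25
depth=25-7=18
pd*depth=7*18=126


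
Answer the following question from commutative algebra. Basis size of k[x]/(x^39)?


Basis: 1,x,...,x^38
dim=39


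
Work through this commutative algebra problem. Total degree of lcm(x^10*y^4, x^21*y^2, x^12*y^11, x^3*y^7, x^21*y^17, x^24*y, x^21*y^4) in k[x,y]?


lcm = componentwise max:
x: max(10,21,12,3,21,24,21)=24
y: max(4,2,11,7,17,1,4)=17
Total=24+17=41


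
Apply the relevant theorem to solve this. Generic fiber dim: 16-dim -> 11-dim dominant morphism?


dim(fiber)=dim(X)-dim(Y)=16-11=5


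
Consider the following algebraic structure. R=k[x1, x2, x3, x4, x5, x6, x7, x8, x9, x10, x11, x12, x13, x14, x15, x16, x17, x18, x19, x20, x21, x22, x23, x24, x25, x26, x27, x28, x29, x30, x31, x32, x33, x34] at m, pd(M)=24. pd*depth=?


pd+depth=34
depth=34-24=10
pd*depth=24*10=240


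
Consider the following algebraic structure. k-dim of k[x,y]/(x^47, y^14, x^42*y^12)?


k[x,y]/I, I = (x^47, y^14, x^42*y^12)
Rect: 47x14=658. Corner: (47-42)x(14-12)=10.
dim = 658-10 = 648


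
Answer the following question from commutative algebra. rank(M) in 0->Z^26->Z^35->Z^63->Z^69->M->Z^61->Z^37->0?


Alt sum=0:
(-1)^0*26 + (-1)^1*35 + (-1)^2*63 + (-1)^3*69 + (-1)^4*? + (-1)^5*61 + (-1)^6*37=0
rank(M)=39


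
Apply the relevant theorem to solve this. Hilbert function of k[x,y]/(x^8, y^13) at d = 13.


k[x,y], I = (x^8, y^13), d = 13
Need i < 8 and d-i < 13.
Range: 1 <= i <= 7.
H(13) = 7


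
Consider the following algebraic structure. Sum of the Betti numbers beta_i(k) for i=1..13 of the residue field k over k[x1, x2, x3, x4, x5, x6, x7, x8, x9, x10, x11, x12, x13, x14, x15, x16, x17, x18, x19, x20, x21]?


Koszul resolution: beta_i(k)=C(n,i), n=21
C(21,1)=21, C(21,2)=210, C(21,3)=1330, C(21,4)=5985, C(21,5)=20349, C(21,6)=54264, C(21,7)=116280, C(21,8)=203490, C(21,9)=293930, C(21,10)=352716, C(21,11)=352716, C(21,12)=293930, C(21,13)=203490
Sum=1898711


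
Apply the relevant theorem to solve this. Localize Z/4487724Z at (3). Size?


3-primary part: 4487724=3^10*76
Size=3^10=59049


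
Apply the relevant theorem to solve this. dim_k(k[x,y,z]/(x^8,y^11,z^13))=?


Basis: x^iy^jz^k, i<8,j<11,k<13
8*11*13=1144


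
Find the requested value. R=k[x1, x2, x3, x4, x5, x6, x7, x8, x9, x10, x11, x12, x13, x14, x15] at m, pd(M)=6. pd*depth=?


pd+depth=15
depth=15-6=9
pd*depth=6*9=54


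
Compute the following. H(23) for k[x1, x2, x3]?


C(d+n-1,n-1)=C(25,2)=300


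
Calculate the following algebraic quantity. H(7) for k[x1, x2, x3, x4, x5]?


C(d+n-1,n-1)=C(11,4)=330


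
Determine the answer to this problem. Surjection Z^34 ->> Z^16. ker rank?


rank(ker) = 34-16 = 18


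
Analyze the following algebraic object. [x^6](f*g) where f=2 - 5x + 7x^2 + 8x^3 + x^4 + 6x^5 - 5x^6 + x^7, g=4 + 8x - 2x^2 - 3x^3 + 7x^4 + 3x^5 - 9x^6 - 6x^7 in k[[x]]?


[x^6] = sum a_i*b_j, i+j=6
  2*-9=-18
  -5*3=-15
  7*7=49
  8*-3=-24
  1*-2=-2
  6*8=48
  -5*4=-20
Sum=18


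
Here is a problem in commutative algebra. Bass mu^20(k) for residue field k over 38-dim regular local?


C(n,i)=C(38,20)=33578000610


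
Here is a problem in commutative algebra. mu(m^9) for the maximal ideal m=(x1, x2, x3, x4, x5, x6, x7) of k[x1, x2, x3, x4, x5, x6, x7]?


Graded Nakayama: mu(m^d) = dim_k (m^d/m^(d+1)) = #degree-9 monomials in 7 vars
C(n+d-1,d)=C(15,9)=5005


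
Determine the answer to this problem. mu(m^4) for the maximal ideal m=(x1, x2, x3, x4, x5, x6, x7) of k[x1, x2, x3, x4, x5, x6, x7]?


Graded Nakayama: mu(m^d) = dim_k (m^d/m^(d+1)) = #degree-4 monomials in 7 vars
C(n+d-1,d)=C(10,4)=210


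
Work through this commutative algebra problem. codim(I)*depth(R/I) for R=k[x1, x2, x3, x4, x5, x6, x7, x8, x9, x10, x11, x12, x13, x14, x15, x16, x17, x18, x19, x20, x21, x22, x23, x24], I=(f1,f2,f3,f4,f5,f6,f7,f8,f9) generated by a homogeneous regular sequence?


codim=9, depth=dim(R/I)=24-9=15
Product=9*15=135


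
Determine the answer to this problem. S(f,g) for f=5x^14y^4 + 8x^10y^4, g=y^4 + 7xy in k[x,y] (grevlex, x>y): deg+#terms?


LT(f)=5x^14y^4, LT(g)=y^4
lcm(LM)=x^14y^4
S(f,g) (scaled by 5 to clear denominators) = 1*f - 5x^14*g = -35x^15y + 8x^10y^4
2 terms, deg 16.
16+2=18


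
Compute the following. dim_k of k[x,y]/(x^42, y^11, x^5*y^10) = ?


k[x,y]/I, I = (x^42, y^11, x^5*y^10)
Rect: 42x11=462. Corner: (42-5)x(11-10)=37.
dim = 462-37 = 425


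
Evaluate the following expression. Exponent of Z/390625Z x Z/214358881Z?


Exponent = lcm of the cyclic orders; pairwise coprime => product.
5^8*11^8=390625*214358881=83733937890625


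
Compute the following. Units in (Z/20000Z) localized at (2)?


Local ring = Z/32Z.
phi(32) = 2^4*(2-1) = 16


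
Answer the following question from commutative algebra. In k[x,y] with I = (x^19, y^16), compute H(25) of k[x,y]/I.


k[x,y], I = (x^19, y^16), d = 25
Need i < 19 and d-i < 16.
Range: 10 <= i <= 18.
H(25) = 9


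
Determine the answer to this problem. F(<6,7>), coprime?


gcd(6,7)=1 => F=ab-a-b=6*7-6-7=42-13=29


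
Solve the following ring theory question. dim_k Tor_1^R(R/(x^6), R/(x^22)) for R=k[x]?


Tor_1(R/I,R/J)=(I cap J)/IJ=(x^22)/(x^28)
dim=28-22=min(6,22)=6


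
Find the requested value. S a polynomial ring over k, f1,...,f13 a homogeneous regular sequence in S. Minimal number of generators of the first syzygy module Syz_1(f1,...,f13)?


Regular sequence => Koszul complex is the minimal free resolution.
Syz_1 minimally generated by Koszul relations f_i*e_j - f_j*e_i (i<j): mu(Syz_1) = beta_2 = C(m,2) = m(m-1)/2
m=13
13*12/2 = 78


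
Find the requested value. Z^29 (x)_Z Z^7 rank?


rank(M(x)N) = rank(M)*rank(N)
29*7 = 203


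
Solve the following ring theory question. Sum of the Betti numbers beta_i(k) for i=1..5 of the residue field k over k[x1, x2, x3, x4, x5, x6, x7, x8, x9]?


Koszul resolution: beta_i(k)=C(n,i), n=9
C(9,1)=9, C(9,2)=36, C(9,3)=84, C(9,4)=126, C(9,5)=126
Sum=381


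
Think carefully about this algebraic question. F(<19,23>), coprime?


gcd(19,23)=1 => F=ab-a-b=19*23-19-23=437-42=395


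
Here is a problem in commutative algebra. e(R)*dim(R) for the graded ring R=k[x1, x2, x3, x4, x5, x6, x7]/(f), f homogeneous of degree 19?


e(R)=deg(f)=19, dim(R)=7-1=6
e*dim=19*6=114


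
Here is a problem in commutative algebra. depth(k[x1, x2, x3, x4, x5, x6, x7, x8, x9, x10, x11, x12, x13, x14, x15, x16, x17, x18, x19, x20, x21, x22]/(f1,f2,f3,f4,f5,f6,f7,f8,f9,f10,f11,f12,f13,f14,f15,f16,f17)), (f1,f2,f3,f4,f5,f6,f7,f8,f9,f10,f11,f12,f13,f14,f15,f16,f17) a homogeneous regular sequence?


depth(R)=22
depth(R/I)=22-17=5


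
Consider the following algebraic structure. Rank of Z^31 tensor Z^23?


rank(M(x)N) = rank(M)*rank(N)
31*23 = 713


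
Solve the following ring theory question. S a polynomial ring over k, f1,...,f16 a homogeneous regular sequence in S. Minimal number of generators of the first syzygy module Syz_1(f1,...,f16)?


Regular sequence => Koszul complex is the minimal free resolution.
Syz_1 minimally generated by Koszul relations f_i*e_j - f_j*e_i (i<j): mu(Syz_1) = beta_2 = C(m,2) = m(m-1)/2
m=16
16*15/2 = 120


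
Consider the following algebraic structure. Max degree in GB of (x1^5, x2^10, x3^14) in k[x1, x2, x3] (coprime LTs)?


Pure powers, coprime LTs => already GB.
Degrees: 5, 10, 14
Max=14


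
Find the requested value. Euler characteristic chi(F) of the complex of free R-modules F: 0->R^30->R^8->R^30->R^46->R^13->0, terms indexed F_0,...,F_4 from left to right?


chi = sum (-1)^i * rank:
(-1)^0*30=30
(-1)^1*8=-8
(-1)^2*30=30
(-1)^3*46=-46
(-1)^4*13=13
chi=19


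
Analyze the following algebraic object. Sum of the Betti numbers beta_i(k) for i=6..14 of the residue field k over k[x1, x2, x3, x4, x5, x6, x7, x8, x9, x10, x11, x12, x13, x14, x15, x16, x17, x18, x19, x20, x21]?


Koszul resolution: beta_i(k)=C(n,i), n=21
C(21,6)=54264, C(21,7)=116280, C(21,8)=203490, C(21,9)=293930, C(21,10)=352716, C(21,11)=352716, C(21,12)=293930, C(21,13)=203490, C(21,14)=116280
Sum=1987096


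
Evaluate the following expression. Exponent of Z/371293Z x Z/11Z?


Exponent = lcm of the cyclic orders; pairwise coprime => product.
13^5*11^1=371293*11=4084223


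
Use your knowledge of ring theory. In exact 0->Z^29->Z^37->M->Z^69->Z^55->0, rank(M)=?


Alt sum=0:
(-1)^0*29 + (-1)^1*37 + (-1)^2*? + (-1)^3*69 + (-1)^4*55=0
rank(M)=22


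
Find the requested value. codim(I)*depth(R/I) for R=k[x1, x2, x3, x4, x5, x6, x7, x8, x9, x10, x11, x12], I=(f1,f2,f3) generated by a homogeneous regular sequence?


codim=3, depth=dim(R/I)=12-3=9
Product=3*9=27


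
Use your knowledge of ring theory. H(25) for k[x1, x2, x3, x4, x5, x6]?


C(d+n-1,n-1)=C(30,5)=142506


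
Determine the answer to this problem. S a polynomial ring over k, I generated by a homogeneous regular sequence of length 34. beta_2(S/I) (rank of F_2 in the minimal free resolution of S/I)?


Regular sequence => Koszul complex is the minimal free resolution.
Syz_1 minimally generated by Koszul relations f_i*e_j - f_j*e_i (i<j): mu(Syz_1) = beta_2 = C(m,2) = m(m-1)/2
m=34
34*33/2 = 561


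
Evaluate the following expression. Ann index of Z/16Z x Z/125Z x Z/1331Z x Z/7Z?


Exponent = lcm of the cyclic orders; pairwise coprime => product.
2^4*5^3*11^3*7^1=16*125*1331*7=18634000


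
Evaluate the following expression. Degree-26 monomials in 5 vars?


C(d+n-1,n-1)=C(30,4)=27405


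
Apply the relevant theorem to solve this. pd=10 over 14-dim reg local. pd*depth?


pd+depth=14
depth=14-10=4
pd*depth=10*4=40


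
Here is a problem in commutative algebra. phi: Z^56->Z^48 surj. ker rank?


rank(ker) = 56-48 = 8


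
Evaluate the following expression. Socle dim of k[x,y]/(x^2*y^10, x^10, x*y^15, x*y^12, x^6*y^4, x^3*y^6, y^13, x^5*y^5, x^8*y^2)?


Socle = ann(m) = span of standard monomials u with x*u, y*u in I (staircase corners).
Redundant generators: x*y^15
Minimal generators: x^10, x^8*y^2, x^6*y^4, x^5*y^5, x^3*y^6, x^2*y^10, x*y^12, y^13
Corners: y^12, xy^11, x^2y^9, x^4y^5, x^5y^4, x^7y^3, x^9y
Socle dim=7


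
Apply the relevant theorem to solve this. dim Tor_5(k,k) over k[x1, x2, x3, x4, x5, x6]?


Koszul: C(n,i)=C(6,5)=6


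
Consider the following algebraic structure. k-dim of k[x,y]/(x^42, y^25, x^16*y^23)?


k[x,y]/I, I = (x^42, y^25, x^16*y^23)
Rect: 42x25=1050. Corner: (42-16)x(25-23)=52.
dim = 1050-52 = 998


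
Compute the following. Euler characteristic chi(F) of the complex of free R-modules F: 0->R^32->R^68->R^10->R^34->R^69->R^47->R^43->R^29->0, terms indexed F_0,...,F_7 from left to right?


chi = sum (-1)^i * rank:
(-1)^0*32=32
(-1)^1*68=-68
(-1)^2*10=10
(-1)^3*34=-34
(-1)^4*69=69
(-1)^5*47=-47
(-1)^6*43=43
(-1)^7*29=-29
chi=-24


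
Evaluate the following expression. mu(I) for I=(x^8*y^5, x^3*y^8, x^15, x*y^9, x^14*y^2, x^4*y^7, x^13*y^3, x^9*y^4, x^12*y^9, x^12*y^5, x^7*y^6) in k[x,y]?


Remove redundant (divisible by others).
x^12*y^9 redundant.
x^12*y^5 redundant.
Min: x^15, x^14*y^2, x^13*y^3, x^9*y^4, x^8*y^5, x^7*y^6, x^4*y^7, x^3*y^8, x*y^9
Count=9


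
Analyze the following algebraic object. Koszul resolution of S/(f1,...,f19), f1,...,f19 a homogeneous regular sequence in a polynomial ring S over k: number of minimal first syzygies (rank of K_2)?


Regular sequence => Koszul complex is the minimal free resolution.
Syz_1 minimally generated by Koszul relations f_i*e_j - f_j*e_i (i<j): mu(Syz_1) = beta_2 = C(m,2) = m(m-1)/2
m=19
19*18/2 = 171


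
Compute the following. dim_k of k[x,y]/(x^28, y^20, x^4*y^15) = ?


k[x,y]/I, I = (x^28, y^20, x^4*y^15)
Rect: 28x20=560. Corner: (28-4)x(20-15)=120.
dim = 560-120 = 440


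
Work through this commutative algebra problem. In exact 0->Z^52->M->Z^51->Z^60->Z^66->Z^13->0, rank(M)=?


Alt sum=0:
(-1)^0*52 + (-1)^1*? + (-1)^2*51 + (-1)^3*60 + (-1)^4*66 + (-1)^5*13=0
rank(M)=96
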